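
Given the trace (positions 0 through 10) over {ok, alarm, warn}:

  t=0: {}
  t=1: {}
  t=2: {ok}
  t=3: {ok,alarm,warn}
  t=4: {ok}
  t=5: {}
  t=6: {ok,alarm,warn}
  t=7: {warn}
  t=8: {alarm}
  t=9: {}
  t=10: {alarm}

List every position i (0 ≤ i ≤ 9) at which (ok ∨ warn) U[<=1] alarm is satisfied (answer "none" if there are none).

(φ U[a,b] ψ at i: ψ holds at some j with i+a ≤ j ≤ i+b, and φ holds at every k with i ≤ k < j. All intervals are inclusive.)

2, 3, 6, 7, 8

Evaluate at each i in [0,9]:
  i=0: ✗ (no rhs in [0,1])
  i=1: ✗ (no rhs in [1,2])
  i=2: ✓ (rhs at j=3; lhs holds on [2,2])
  i=3: ✓ (rhs at j=3)
  i=4: ✗ (no rhs in [4,5])
  i=5: ✗ (lhs fails at k=5 before rhs at j=6)
  i=6: ✓ (rhs at j=6)
  i=7: ✓ (rhs at j=8; lhs holds on [7,7])
  i=8: ✓ (rhs at j=8)
  i=9: ✗ (lhs fails at k=9 before rhs at j=10)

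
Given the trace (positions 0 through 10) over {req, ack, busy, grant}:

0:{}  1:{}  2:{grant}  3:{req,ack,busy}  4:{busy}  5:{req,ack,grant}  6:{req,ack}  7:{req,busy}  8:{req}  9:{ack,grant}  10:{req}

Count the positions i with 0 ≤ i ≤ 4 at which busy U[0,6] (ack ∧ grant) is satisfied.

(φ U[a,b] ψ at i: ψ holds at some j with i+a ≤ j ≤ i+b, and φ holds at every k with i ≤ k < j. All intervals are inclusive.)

2

Evaluate at each i in [0,4]:
  i=0: ✗ (lhs fails at k=0 before rhs at j=5)
  i=1: ✗ (lhs fails at k=1 before rhs at j=5)
  i=2: ✗ (lhs fails at k=2 before rhs at j=5)
  i=3: ✓ (rhs at j=5; lhs holds on [3,4])
  i=4: ✓ (rhs at j=5; lhs holds on [4,4])
Positions where it holds: {3, 4} → 2.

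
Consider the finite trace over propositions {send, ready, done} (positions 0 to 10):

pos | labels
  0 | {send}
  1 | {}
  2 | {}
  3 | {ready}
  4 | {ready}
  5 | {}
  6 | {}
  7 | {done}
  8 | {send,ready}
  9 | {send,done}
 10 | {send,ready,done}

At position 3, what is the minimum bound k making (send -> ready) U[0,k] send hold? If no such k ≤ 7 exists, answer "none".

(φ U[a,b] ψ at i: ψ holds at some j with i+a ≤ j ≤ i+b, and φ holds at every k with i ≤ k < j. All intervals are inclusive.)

5

Need earliest j ≥ 3 with send, and (send -> ready) at every k in [3,j-1].
  j=3: rhs fails.
  j=4: rhs fails.
  j=5: rhs fails.
  j=6: rhs fails.
  j=7: rhs fails.
  j=8: rhs holds; lhs holds on [3,7]. k = 5.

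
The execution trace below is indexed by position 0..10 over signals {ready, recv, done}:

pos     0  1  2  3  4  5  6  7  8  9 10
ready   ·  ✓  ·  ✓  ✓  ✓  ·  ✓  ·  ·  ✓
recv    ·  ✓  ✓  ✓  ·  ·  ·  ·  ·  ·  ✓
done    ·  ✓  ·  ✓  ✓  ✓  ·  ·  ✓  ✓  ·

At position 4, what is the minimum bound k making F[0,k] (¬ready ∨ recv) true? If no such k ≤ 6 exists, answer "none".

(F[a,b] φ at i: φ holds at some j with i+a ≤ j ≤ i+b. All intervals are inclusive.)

2

Scan j = 4,5,… for (¬ready ∨ recv):
  j=4: fails
  j=5: fails
  j=6: holds
First hit at j=6, so smallest k = 6-4 = 2.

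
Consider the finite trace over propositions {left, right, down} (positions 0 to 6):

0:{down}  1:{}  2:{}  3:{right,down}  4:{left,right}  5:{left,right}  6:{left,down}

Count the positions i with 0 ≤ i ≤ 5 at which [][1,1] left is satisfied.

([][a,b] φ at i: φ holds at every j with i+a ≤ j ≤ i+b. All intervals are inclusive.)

3

Evaluate at each i in [0,5]:
  i=0: ✗ (fails at j=1)
  i=1: ✗ (fails at j=2)
  i=2: ✗ (fails at j=3)
  i=3: ✓ (all of [4,4])
  i=4: ✓ (all of [5,5])
  i=5: ✓ (all of [6,6])
Positions where it holds: {3, 4, 5} → 3.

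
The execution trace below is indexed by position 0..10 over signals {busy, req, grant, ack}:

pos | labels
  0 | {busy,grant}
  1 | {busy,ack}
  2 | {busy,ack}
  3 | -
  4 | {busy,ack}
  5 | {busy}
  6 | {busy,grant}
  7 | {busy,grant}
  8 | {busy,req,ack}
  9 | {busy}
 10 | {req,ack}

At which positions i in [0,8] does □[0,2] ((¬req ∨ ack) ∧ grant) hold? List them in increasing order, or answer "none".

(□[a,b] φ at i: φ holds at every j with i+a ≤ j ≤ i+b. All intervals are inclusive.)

Evaluate at each i in [0,8]:
  i=0: ✗ (fails at j=1)
  i=1: ✗ (fails at j=1)
  i=2: ✗ (fails at j=2)
  i=3: ✗ (fails at j=3)
  i=4: ✗ (fails at j=4)
  i=5: ✗ (fails at j=5)
  i=6: ✗ (fails at j=8)
  i=7: ✗ (fails at j=8)
  i=8: ✗ (fails at j=8)

none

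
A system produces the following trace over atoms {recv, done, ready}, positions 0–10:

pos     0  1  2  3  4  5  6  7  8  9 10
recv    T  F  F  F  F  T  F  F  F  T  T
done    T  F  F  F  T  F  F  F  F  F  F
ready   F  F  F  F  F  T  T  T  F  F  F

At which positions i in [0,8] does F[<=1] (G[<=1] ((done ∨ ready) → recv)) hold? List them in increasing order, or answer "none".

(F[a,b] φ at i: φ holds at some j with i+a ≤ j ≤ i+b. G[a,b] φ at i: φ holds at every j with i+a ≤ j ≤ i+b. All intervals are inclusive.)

Evaluate at each i in [0,8]:
  i=0: ✓ (witness j=0)
  i=1: ✓ (witness j=1)
  i=2: ✓ (witness j=2)
  i=3: ✗ (none in [3,4])
  i=4: ✗ (none in [4,5])
  i=5: ✗ (none in [5,6])
  i=6: ✗ (none in [6,7])
  i=7: ✓ (witness j=8)
  i=8: ✓ (witness j=8)

0, 1, 2, 7, 8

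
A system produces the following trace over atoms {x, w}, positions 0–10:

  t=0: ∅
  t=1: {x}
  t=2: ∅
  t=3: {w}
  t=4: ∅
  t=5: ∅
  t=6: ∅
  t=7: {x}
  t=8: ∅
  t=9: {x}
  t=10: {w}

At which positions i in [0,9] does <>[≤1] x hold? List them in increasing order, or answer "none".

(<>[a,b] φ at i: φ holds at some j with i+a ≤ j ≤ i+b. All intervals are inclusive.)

0, 1, 6, 7, 8, 9

Evaluate at each i in [0,9]:
  i=0: ✓ (witness j=1)
  i=1: ✓ (witness j=1)
  i=2: ✗ (none in [2,3])
  i=3: ✗ (none in [3,4])
  i=4: ✗ (none in [4,5])
  i=5: ✗ (none in [5,6])
  i=6: ✓ (witness j=7)
  i=7: ✓ (witness j=7)
  i=8: ✓ (witness j=9)
  i=9: ✓ (witness j=9)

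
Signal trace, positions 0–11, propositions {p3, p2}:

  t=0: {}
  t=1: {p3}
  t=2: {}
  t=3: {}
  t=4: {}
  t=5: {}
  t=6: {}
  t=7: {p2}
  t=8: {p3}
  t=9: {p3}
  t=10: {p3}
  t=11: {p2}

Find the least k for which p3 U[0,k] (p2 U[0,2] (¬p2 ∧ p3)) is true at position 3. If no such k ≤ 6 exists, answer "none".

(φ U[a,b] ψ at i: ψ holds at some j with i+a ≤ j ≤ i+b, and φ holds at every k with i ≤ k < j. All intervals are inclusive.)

none

Need earliest j ≥ 3 with (p2 U[0,2] (¬p2 ∧ p3)), and p3 at every k in [3,j-1].
  j=3: rhs fails.
  j=4: rhs fails.
  j=5: rhs fails.
  j=6: rhs fails.
  j=7: rhs holds but lhs fails at k=3.
  j=8: rhs holds but lhs fails at k=3.
  j=9: rhs holds but lhs fails at k=3.
No witness within the range → none.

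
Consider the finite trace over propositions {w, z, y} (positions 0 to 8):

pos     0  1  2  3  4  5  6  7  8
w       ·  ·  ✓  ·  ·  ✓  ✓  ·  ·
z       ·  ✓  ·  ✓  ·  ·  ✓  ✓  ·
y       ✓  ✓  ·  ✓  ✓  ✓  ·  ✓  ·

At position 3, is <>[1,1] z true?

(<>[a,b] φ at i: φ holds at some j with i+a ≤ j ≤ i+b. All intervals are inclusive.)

No

Check z at each j in [4,4]:
  j=4: false
No position in the window satisfies it → formula fails.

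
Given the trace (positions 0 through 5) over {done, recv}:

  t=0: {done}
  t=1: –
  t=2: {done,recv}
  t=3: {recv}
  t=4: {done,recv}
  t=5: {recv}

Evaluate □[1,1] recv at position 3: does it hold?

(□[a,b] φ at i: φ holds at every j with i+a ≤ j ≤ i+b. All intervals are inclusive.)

Holds

Check recv at every j in [4,4]:
  j=4: true
All positions satisfy it → formula holds.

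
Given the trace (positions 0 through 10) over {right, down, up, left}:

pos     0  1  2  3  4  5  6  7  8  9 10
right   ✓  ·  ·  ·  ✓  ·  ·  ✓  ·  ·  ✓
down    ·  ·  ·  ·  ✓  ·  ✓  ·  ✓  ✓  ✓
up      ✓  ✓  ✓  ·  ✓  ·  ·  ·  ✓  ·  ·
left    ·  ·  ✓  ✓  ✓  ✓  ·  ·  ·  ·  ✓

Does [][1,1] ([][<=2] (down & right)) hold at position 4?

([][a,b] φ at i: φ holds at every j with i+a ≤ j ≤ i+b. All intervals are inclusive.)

False

Check [][<=2] (down & right) at every j in [5,5]:
  j=5: fails at 5
Fails at j=5 → formula fails.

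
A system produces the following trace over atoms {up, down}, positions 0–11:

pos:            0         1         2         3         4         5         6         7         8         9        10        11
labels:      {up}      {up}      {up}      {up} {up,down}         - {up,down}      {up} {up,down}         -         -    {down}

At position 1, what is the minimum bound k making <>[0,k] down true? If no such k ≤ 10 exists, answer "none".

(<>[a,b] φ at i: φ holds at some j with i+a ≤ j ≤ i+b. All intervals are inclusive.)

Scan j = 1,2,… for down:
  j=1: fails
  j=2: fails
  j=3: fails
  j=4: holds
First hit at j=4, so smallest k = 4-1 = 3.

3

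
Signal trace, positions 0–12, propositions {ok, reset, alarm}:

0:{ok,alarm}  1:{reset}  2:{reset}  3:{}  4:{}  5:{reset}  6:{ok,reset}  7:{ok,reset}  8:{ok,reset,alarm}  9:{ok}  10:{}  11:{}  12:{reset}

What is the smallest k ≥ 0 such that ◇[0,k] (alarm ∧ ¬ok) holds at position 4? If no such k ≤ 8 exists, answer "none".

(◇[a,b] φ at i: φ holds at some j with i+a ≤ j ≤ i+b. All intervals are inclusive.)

none

Scan j = 4,5,… for (alarm ∧ ¬ok):
  j=4: fails
  j=5: fails
  j=6: fails
  j=7: fails
  j=8: fails
  j=9: fails
  j=10: fails
  j=11: fails
  j=12: fails
No j in [4,12] satisfies it → none.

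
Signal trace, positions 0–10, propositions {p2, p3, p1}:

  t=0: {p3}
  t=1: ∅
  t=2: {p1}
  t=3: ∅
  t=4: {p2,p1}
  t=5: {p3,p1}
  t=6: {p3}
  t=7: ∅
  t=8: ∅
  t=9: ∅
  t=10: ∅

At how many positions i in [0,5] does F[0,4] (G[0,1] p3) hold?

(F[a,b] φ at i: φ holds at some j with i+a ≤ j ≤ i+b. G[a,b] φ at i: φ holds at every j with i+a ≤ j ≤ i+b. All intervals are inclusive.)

Evaluate at each i in [0,5]:
  i=0: ✗ (none in [0,4])
  i=1: ✓ (witness j=5)
  i=2: ✓ (witness j=5)
  i=3: ✓ (witness j=5)
  i=4: ✓ (witness j=5)
  i=5: ✓ (witness j=5)
Positions where it holds: {1, 2, 3, 4, 5} → 5.

5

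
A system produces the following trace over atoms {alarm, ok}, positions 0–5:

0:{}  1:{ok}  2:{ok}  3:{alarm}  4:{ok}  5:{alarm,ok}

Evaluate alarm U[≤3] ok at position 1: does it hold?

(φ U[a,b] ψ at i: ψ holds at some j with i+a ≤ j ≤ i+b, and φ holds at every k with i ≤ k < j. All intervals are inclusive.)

Need some j in [1,4] with ok, and alarm at every k in [1,j-1].
  j=1: ok holds; no prefix to check → satisfied.

Yes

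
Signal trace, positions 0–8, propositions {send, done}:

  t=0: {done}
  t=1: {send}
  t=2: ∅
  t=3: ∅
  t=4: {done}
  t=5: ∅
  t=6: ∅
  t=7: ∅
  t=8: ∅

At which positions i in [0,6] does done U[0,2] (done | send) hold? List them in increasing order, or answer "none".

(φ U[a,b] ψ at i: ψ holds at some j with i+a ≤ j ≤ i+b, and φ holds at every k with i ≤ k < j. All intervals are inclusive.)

Evaluate at each i in [0,6]:
  i=0: ✓ (rhs at j=0)
  i=1: ✓ (rhs at j=1)
  i=2: ✗ (lhs fails at k=2 before rhs at j=4)
  i=3: ✗ (lhs fails at k=3 before rhs at j=4)
  i=4: ✓ (rhs at j=4)
  i=5: ✗ (no rhs in [5,7])
  i=6: ✗ (no rhs in [6,8])

0, 1, 4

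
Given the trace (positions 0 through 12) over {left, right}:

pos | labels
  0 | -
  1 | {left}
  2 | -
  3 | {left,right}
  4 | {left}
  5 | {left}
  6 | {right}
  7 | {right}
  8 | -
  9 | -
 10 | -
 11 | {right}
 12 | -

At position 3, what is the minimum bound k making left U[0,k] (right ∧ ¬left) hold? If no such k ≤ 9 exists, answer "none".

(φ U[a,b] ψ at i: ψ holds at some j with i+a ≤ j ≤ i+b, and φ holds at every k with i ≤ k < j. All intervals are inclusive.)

Need earliest j ≥ 3 with (right ∧ ¬left), and left at every k in [3,j-1].
  j=3: rhs fails.
  j=4: rhs fails.
  j=5: rhs fails.
  j=6: rhs holds; lhs holds on [3,5]. k = 3.

3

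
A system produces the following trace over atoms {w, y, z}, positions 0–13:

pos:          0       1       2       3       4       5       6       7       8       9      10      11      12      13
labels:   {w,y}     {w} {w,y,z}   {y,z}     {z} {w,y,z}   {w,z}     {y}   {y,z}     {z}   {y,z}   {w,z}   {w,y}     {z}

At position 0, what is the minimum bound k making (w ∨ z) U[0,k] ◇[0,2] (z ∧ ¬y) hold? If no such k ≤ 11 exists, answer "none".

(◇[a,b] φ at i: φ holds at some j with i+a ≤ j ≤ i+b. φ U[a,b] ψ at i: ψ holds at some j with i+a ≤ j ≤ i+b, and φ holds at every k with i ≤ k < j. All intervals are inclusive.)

Need earliest j ≥ 0 with ◇[0,2] (z ∧ ¬y), and (w ∨ z) at every k in [0,j-1].
  j=0: rhs fails.
  j=1: rhs fails.
  j=2: rhs holds; lhs holds on [0,1]. k = 2.

2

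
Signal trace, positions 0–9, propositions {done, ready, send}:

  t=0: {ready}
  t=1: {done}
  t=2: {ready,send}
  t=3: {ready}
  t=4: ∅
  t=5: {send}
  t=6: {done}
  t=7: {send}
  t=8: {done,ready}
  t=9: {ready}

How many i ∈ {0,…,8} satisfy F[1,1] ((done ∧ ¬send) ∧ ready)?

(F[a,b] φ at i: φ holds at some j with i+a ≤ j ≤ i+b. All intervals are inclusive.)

Evaluate at each i in [0,8]:
  i=0: ✗ (none in [1,1])
  i=1: ✗ (none in [2,2])
  i=2: ✗ (none in [3,3])
  i=3: ✗ (none in [4,4])
  i=4: ✗ (none in [5,5])
  i=5: ✗ (none in [6,6])
  i=6: ✗ (none in [7,7])
  i=7: ✓ (witness j=8)
  i=8: ✗ (none in [9,9])
Positions where it holds: {7} → 1.

1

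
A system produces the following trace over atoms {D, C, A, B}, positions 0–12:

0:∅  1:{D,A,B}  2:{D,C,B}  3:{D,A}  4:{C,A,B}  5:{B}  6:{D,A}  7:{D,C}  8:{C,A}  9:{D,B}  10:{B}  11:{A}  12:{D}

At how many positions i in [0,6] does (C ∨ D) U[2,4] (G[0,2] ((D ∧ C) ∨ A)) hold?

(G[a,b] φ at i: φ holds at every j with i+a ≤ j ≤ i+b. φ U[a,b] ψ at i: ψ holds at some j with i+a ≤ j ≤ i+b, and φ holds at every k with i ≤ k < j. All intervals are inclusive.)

Evaluate at each i in [0,6]:
  i=0: ✗ (lhs fails at k=0 before rhs at j=2)
  i=1: ✗ (no rhs in [3,5])
  i=2: ✗ (lhs fails at k=5 before rhs at j=6)
  i=3: ✗ (lhs fails at k=5 before rhs at j=6)
  i=4: ✗ (lhs fails at k=5 before rhs at j=6)
  i=5: ✗ (no rhs in [7,9])
  i=6: ✗ (no rhs in [8,10])
Positions where it holds: {} → 0.

0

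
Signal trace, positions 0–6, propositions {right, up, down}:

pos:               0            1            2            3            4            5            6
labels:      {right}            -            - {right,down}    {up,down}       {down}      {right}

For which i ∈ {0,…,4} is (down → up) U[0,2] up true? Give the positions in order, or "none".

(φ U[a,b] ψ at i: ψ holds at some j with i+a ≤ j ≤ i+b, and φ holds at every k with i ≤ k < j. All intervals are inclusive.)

Evaluate at each i in [0,4]:
  i=0: ✗ (no rhs in [0,2])
  i=1: ✗ (no rhs in [1,3])
  i=2: ✗ (lhs fails at k=3 before rhs at j=4)
  i=3: ✗ (lhs fails at k=3 before rhs at j=4)
  i=4: ✓ (rhs at j=4)

4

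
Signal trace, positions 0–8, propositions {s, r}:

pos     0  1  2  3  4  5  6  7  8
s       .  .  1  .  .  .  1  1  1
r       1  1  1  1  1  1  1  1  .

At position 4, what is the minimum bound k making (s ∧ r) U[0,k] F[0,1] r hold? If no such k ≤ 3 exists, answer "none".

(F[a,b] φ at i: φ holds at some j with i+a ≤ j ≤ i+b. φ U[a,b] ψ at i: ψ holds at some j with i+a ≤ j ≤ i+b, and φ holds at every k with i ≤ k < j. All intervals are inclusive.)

Need earliest j ≥ 4 with F[0,1] r, and (s ∧ r) at every k in [4,j-1].
  j=4: rhs holds (empty prefix). k = 0.

0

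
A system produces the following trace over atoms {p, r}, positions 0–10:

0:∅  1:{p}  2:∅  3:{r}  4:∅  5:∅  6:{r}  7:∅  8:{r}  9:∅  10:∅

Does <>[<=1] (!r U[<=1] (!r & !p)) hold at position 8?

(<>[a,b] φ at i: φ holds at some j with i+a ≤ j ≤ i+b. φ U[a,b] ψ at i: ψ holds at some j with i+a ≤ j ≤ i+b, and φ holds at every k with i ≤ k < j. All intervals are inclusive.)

Check (!r U[<=1] (!r & !p)) at each j in [8,9]:
  j=8: fails
  j=9: holds
Found at j=9 → formula holds.

True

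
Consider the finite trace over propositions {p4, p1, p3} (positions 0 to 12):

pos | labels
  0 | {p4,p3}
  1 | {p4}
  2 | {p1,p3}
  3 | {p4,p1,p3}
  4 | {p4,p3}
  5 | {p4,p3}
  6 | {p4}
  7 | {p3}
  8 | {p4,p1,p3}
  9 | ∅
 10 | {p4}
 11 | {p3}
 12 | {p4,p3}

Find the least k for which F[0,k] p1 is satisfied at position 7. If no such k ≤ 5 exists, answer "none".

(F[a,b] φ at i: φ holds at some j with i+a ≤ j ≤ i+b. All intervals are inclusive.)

Scan j = 7,8,… for p1:
  j=7: fails
  j=8: holds
First hit at j=8, so smallest k = 8-7 = 1.

1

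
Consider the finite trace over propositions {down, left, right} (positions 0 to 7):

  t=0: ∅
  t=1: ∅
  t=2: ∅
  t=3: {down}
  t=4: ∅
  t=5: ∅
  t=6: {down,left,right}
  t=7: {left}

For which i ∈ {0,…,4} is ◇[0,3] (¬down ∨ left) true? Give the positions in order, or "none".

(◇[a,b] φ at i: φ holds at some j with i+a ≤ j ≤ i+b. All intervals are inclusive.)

Evaluate at each i in [0,4]:
  i=0: ✓ (witness j=0)
  i=1: ✓ (witness j=1)
  i=2: ✓ (witness j=2)
  i=3: ✓ (witness j=4)
  i=4: ✓ (witness j=4)

0, 1, 2, 3, 4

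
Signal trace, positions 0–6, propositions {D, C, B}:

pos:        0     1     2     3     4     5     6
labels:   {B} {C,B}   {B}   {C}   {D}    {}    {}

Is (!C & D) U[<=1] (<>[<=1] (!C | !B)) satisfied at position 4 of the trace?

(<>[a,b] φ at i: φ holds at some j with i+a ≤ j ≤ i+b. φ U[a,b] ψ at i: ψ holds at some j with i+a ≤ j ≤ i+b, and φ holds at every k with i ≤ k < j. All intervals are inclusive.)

True

Need some j in [4,5] with <>[<=1] (!C | !B), and (!C & D) at every k in [4,j-1].
  j=4: <>[<=1] (!C | !B) holds; no prefix to check → satisfied.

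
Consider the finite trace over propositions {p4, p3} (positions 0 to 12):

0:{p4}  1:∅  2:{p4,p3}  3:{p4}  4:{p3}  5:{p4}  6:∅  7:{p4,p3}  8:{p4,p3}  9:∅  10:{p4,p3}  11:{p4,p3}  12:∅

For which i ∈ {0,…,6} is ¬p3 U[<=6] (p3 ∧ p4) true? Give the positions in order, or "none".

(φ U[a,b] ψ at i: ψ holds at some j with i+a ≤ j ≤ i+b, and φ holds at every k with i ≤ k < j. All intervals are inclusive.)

Evaluate at each i in [0,6]:
  i=0: ✓ (rhs at j=2; lhs holds on [0,1])
  i=1: ✓ (rhs at j=2; lhs holds on [1,1])
  i=2: ✓ (rhs at j=2)
  i=3: ✗ (lhs fails at k=4 before rhs at j=7)
  i=4: ✗ (lhs fails at k=4 before rhs at j=7)
  i=5: ✓ (rhs at j=7; lhs holds on [5,6])
  i=6: ✓ (rhs at j=7; lhs holds on [6,6])

0, 1, 2, 5, 6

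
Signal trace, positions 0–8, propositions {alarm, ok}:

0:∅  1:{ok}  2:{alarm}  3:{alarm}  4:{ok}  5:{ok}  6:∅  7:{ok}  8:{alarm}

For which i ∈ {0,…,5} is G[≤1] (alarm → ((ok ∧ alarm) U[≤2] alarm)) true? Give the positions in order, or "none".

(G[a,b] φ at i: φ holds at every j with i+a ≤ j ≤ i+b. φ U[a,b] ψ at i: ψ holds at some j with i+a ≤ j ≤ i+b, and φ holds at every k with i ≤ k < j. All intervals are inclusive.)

0, 1, 2, 3, 4, 5

Evaluate at each i in [0,5]:
  i=0: ✓ (all of [0,1])
  i=1: ✓ (all of [1,2])
  i=2: ✓ (all of [2,3])
  i=3: ✓ (all of [3,4])
  i=4: ✓ (all of [4,5])
  i=5: ✓ (all of [5,6])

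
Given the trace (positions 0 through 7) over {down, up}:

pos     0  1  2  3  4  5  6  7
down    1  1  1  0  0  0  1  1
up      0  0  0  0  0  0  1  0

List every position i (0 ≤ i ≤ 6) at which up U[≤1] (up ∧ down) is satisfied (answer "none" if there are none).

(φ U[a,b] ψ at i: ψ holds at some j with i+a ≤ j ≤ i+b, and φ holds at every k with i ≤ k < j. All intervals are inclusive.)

Evaluate at each i in [0,6]:
  i=0: ✗ (no rhs in [0,1])
  i=1: ✗ (no rhs in [1,2])
  i=2: ✗ (no rhs in [2,3])
  i=3: ✗ (no rhs in [3,4])
  i=4: ✗ (no rhs in [4,5])
  i=5: ✗ (lhs fails at k=5 before rhs at j=6)
  i=6: ✓ (rhs at j=6)

6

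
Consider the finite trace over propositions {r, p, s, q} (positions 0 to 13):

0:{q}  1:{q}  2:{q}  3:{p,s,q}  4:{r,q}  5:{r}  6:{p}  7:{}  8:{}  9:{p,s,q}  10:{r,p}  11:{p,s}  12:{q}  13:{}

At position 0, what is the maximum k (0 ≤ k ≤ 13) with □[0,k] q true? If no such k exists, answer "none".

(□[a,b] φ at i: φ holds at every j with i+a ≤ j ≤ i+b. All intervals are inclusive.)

q must hold from j=0 onward; find where it first fails.
  j=0: holds
  j=1: holds
  j=2: holds
  j=3: holds
  j=4: holds
  j=5: fails
Holds on [0,4], so largest k = 4.

4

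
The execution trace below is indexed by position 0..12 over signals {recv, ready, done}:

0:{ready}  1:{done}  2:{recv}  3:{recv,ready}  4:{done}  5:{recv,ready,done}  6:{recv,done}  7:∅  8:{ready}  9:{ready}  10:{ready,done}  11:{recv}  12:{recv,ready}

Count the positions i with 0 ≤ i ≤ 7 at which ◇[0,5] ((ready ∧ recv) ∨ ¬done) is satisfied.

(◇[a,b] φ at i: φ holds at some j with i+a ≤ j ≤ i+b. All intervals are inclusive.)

8

Evaluate at each i in [0,7]:
  i=0: ✓ (witness j=0)
  i=1: ✓ (witness j=2)
  i=2: ✓ (witness j=2)
  i=3: ✓ (witness j=3)
  i=4: ✓ (witness j=5)
  i=5: ✓ (witness j=5)
  i=6: ✓ (witness j=7)
  i=7: ✓ (witness j=7)
Positions where it holds: {0, 1, 2, 3, 4, 5, 6, 7} → 8.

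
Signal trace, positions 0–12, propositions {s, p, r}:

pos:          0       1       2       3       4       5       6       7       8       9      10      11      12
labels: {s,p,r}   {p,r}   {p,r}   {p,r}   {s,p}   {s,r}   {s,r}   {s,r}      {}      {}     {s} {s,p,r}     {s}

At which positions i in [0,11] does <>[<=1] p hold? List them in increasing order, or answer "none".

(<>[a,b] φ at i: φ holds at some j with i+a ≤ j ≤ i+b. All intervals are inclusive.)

0, 1, 2, 3, 4, 10, 11

Evaluate at each i in [0,11]:
  i=0: ✓ (witness j=0)
  i=1: ✓ (witness j=1)
  i=2: ✓ (witness j=2)
  i=3: ✓ (witness j=3)
  i=4: ✓ (witness j=4)
  i=5: ✗ (none in [5,6])
  i=6: ✗ (none in [6,7])
  i=7: ✗ (none in [7,8])
  i=8: ✗ (none in [8,9])
  i=9: ✗ (none in [9,10])
  i=10: ✓ (witness j=11)
  i=11: ✓ (witness j=11)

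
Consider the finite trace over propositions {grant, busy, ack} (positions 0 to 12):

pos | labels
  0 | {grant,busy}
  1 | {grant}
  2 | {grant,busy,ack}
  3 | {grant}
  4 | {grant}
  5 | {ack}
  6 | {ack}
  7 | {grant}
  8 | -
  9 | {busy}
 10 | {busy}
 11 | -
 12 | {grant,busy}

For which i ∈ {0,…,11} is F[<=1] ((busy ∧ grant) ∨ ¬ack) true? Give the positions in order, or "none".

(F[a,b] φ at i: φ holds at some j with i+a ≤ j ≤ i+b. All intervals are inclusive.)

Evaluate at each i in [0,11]:
  i=0: ✓ (witness j=0)
  i=1: ✓ (witness j=1)
  i=2: ✓ (witness j=2)
  i=3: ✓ (witness j=3)
  i=4: ✓ (witness j=4)
  i=5: ✗ (none in [5,6])
  i=6: ✓ (witness j=7)
  i=7: ✓ (witness j=7)
  i=8: ✓ (witness j=8)
  i=9: ✓ (witness j=9)
  i=10: ✓ (witness j=10)
  i=11: ✓ (witness j=11)

0, 1, 2, 3, 4, 6, 7, 8, 9, 10, 11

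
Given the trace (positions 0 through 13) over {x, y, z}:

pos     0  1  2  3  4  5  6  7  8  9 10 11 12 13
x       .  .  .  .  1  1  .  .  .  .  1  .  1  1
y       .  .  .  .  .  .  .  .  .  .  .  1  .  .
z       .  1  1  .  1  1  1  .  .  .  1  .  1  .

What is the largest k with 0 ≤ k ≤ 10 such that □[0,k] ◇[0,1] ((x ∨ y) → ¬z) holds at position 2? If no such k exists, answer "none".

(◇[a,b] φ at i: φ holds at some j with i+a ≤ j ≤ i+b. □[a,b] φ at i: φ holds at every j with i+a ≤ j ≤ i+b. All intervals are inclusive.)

◇[0,1] ((x ∨ y) → ¬z) must hold from j=2 onward; find where it first fails.
  j=2: holds
  j=3: holds
  j=4: fails
Holds on [2,3], so largest k = 1.

1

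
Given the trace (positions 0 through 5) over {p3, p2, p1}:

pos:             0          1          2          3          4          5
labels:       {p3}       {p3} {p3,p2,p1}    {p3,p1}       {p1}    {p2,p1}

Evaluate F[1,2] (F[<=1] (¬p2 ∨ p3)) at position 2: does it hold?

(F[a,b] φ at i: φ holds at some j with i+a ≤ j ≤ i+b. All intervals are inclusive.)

True

Check F[<=1] (¬p2 ∨ p3) at each j in [3,4]:
  j=3: holds (witness at 3)
  j=4: holds (witness at 4)
Found at j=3 → formula holds.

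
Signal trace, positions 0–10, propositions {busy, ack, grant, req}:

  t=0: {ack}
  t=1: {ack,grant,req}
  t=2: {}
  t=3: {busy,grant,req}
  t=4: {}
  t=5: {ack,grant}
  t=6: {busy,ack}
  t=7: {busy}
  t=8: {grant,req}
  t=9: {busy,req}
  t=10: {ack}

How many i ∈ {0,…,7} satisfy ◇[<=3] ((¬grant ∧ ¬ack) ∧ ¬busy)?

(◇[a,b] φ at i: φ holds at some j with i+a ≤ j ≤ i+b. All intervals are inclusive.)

Evaluate at each i in [0,7]:
  i=0: ✓ (witness j=2)
  i=1: ✓ (witness j=2)
  i=2: ✓ (witness j=2)
  i=3: ✓ (witness j=4)
  i=4: ✓ (witness j=4)
  i=5: ✗ (none in [5,8])
  i=6: ✗ (none in [6,9])
  i=7: ✗ (none in [7,10])
Positions where it holds: {0, 1, 2, 3, 4} → 5.

5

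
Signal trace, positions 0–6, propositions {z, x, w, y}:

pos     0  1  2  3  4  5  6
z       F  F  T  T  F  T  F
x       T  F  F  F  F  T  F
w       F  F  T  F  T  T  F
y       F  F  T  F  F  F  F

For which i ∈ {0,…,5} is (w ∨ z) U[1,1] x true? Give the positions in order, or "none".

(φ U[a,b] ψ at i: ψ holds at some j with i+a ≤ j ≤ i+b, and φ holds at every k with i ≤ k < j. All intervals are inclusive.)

4

Evaluate at each i in [0,5]:
  i=0: ✗ (no rhs in [1,1])
  i=1: ✗ (no rhs in [2,2])
  i=2: ✗ (no rhs in [3,3])
  i=3: ✗ (no rhs in [4,4])
  i=4: ✓ (rhs at j=5; lhs holds on [4,4])
  i=5: ✗ (no rhs in [6,6])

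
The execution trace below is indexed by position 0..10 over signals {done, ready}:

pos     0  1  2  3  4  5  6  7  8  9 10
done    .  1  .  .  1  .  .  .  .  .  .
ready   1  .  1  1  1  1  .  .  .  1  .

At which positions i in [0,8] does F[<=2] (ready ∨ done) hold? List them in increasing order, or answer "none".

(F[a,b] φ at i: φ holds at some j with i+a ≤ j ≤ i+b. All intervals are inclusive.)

Evaluate at each i in [0,8]:
  i=0: ✓ (witness j=0)
  i=1: ✓ (witness j=1)
  i=2: ✓ (witness j=2)
  i=3: ✓ (witness j=3)
  i=4: ✓ (witness j=4)
  i=5: ✓ (witness j=5)
  i=6: ✗ (none in [6,8])
  i=7: ✓ (witness j=9)
  i=8: ✓ (witness j=9)

0, 1, 2, 3, 4, 5, 7, 8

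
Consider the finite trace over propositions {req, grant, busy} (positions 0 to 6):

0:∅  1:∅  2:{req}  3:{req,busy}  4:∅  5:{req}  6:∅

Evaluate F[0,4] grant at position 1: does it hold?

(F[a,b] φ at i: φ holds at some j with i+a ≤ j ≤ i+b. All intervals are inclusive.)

Check grant at each j in [1,5]:
  j=1: false
  j=2: false
  j=3: false
  j=4: false
  j=5: false
No position in the window satisfies it → formula fails.

False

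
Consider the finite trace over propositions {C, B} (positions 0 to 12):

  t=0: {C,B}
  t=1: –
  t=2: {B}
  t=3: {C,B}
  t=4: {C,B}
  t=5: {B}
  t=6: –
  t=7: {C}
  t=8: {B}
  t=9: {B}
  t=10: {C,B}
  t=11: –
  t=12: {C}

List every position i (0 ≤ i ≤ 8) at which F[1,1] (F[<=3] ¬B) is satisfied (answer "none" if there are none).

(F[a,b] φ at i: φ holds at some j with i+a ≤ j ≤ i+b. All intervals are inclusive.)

0, 2, 3, 4, 5, 6, 7, 8

Evaluate at each i in [0,8]:
  i=0: ✓ (witness j=1)
  i=1: ✗ (none in [2,2])
  i=2: ✓ (witness j=3)
  i=3: ✓ (witness j=4)
  i=4: ✓ (witness j=5)
  i=5: ✓ (witness j=6)
  i=6: ✓ (witness j=7)
  i=7: ✓ (witness j=8)
  i=8: ✓ (witness j=9)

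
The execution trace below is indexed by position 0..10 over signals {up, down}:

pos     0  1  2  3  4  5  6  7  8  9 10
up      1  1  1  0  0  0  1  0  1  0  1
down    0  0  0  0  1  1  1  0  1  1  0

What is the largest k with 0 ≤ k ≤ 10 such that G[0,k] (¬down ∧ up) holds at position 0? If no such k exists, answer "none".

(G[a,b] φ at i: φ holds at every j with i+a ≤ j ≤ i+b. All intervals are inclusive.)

(¬down ∧ up) must hold from j=0 onward; find where it first fails.
  j=0: holds
  j=1: holds
  j=2: holds
  j=3: fails
Holds on [0,2], so largest k = 2.

2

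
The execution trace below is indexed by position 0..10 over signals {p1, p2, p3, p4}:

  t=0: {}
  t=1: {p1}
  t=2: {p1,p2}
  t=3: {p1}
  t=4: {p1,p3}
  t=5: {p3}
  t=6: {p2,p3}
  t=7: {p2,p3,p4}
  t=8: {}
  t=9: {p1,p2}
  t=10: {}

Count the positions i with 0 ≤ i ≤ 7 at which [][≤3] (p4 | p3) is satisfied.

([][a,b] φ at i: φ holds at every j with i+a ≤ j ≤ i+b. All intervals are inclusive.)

1

Evaluate at each i in [0,7]:
  i=0: ✗ (fails at j=0)
  i=1: ✗ (fails at j=1)
  i=2: ✗ (fails at j=2)
  i=3: ✗ (fails at j=3)
  i=4: ✓ (all of [4,7])
  i=5: ✗ (fails at j=8)
  i=6: ✗ (fails at j=8)
  i=7: ✗ (fails at j=8)
Positions where it holds: {4} → 1.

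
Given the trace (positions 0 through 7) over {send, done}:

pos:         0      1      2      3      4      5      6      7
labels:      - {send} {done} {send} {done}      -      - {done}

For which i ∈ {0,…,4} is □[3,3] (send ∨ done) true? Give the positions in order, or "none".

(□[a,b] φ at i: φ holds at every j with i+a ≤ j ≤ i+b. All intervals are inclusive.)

0, 1, 4

Evaluate at each i in [0,4]:
  i=0: ✓ (all of [3,3])
  i=1: ✓ (all of [4,4])
  i=2: ✗ (fails at j=5)
  i=3: ✗ (fails at j=6)
  i=4: ✓ (all of [7,7])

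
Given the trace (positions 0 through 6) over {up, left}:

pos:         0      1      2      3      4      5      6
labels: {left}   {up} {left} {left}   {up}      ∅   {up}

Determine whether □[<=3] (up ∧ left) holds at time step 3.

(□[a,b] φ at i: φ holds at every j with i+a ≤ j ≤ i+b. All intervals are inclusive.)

False

Check (up ∧ left) at every j in [3,6]:
  j=3: false
  j=4: false
  j=5: false
  j=6: false
Fails at j=3 → formula fails.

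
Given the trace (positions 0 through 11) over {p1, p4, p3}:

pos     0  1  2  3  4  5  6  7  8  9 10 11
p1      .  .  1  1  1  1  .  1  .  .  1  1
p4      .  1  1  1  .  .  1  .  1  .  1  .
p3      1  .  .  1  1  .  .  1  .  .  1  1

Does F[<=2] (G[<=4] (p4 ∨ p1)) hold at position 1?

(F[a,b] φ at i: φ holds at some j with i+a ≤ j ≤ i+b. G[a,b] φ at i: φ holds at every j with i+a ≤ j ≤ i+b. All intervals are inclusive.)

Check G[<=4] (p4 ∨ p1) at each j in [1,3]:
  j=1: holds on [1,5]
  j=2: holds on [2,6]
  j=3: holds on [3,7]
Found at j=1 → formula holds.

Yes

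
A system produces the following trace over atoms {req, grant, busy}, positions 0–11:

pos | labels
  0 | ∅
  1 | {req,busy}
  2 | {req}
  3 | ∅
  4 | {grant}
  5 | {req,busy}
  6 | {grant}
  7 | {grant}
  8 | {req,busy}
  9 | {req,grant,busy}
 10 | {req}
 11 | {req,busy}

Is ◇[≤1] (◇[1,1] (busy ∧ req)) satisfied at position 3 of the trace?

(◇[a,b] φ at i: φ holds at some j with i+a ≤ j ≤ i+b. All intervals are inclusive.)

Yes

Check ◇[1,1] (busy ∧ req) at each j in [3,4]:
  j=3: fails (none in [4,4])
  j=4: holds (witness at 5)
Found at j=4 → formula holds.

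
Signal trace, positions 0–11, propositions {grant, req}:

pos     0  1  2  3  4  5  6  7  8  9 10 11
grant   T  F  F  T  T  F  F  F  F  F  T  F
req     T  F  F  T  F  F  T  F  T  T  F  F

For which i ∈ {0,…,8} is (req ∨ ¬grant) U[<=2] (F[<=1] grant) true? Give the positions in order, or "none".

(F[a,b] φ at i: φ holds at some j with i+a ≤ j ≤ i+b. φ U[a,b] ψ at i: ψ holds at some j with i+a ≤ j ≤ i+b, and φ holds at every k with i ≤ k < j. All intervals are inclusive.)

0, 1, 2, 3, 4, 7, 8

Evaluate at each i in [0,8]:
  i=0: ✓ (rhs at j=0)
  i=1: ✓ (rhs at j=2; lhs holds on [1,1])
  i=2: ✓ (rhs at j=2)
  i=3: ✓ (rhs at j=3)
  i=4: ✓ (rhs at j=4)
  i=5: ✗ (no rhs in [5,7])
  i=6: ✗ (no rhs in [6,8])
  i=7: ✓ (rhs at j=9; lhs holds on [7,8])
  i=8: ✓ (rhs at j=9; lhs holds on [8,8])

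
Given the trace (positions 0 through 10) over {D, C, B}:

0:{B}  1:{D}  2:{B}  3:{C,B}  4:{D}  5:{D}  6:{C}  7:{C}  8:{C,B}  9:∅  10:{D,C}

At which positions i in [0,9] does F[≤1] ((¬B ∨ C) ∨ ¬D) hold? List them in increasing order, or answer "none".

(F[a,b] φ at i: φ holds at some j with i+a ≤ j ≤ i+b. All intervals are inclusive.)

0, 1, 2, 3, 4, 5, 6, 7, 8, 9

Evaluate at each i in [0,9]:
  i=0: ✓ (witness j=0)
  i=1: ✓ (witness j=1)
  i=2: ✓ (witness j=2)
  i=3: ✓ (witness j=3)
  i=4: ✓ (witness j=4)
  i=5: ✓ (witness j=5)
  i=6: ✓ (witness j=6)
  i=7: ✓ (witness j=7)
  i=8: ✓ (witness j=8)
  i=9: ✓ (witness j=9)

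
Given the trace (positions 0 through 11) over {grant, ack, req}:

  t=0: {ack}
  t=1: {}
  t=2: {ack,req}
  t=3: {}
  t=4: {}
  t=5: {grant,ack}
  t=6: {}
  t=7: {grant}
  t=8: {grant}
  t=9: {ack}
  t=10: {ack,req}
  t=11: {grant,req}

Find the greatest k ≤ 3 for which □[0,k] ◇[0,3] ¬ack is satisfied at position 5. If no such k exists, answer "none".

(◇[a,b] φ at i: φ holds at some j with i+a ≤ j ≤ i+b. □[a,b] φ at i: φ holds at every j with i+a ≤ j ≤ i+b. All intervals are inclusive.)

◇[0,3] ¬ack must hold from j=5 onward; find where it first fails.
  j=5: holds
  j=6: holds
  j=7: holds
  j=8: holds
Holds through j=8; largest k = 3.

3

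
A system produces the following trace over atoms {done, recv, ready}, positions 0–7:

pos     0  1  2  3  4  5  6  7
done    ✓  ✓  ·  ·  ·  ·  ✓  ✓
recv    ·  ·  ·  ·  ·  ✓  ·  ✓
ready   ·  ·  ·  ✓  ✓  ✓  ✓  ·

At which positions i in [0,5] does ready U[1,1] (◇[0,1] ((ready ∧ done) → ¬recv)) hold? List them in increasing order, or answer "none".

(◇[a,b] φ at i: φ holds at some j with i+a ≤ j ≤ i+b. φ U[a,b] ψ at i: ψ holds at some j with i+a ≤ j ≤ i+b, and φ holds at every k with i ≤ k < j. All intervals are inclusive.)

3, 4, 5

Evaluate at each i in [0,5]:
  i=0: ✗ (lhs fails at k=0 before rhs at j=1)
  i=1: ✗ (lhs fails at k=1 before rhs at j=2)
  i=2: ✗ (lhs fails at k=2 before rhs at j=3)
  i=3: ✓ (rhs at j=4; lhs holds on [3,3])
  i=4: ✓ (rhs at j=5; lhs holds on [4,4])
  i=5: ✓ (rhs at j=6; lhs holds on [5,5])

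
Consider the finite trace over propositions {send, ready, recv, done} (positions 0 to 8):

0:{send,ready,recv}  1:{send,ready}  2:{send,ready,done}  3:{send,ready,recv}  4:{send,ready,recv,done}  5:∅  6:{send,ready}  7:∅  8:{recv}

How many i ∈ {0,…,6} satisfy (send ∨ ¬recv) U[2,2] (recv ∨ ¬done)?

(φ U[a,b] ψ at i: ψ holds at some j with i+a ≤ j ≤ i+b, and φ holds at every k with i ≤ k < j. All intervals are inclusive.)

Evaluate at each i in [0,6]:
  i=0: ✗ (no rhs in [2,2])
  i=1: ✓ (rhs at j=3; lhs holds on [1,2])
  i=2: ✓ (rhs at j=4; lhs holds on [2,3])
  i=3: ✓ (rhs at j=5; lhs holds on [3,4])
  i=4: ✓ (rhs at j=6; lhs holds on [4,5])
  i=5: ✓ (rhs at j=7; lhs holds on [5,6])
  i=6: ✓ (rhs at j=8; lhs holds on [6,7])
Positions where it holds: {1, 2, 3, 4, 5, 6} → 6.

6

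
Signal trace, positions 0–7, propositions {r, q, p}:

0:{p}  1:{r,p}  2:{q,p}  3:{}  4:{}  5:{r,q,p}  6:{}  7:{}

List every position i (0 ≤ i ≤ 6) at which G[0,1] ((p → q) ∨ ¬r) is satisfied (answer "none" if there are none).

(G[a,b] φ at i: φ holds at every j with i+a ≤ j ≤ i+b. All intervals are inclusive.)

Evaluate at each i in [0,6]:
  i=0: ✗ (fails at j=1)
  i=1: ✗ (fails at j=1)
  i=2: ✓ (all of [2,3])
  i=3: ✓ (all of [3,4])
  i=4: ✓ (all of [4,5])
  i=5: ✓ (all of [5,6])
  i=6: ✓ (all of [6,7])

2, 3, 4, 5, 6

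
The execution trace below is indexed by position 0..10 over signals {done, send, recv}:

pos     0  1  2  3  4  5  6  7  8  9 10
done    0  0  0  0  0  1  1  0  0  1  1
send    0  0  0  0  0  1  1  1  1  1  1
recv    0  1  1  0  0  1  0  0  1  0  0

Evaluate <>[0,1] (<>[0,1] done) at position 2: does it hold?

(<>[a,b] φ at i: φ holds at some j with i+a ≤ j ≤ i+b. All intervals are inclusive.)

Check <>[0,1] done at each j in [2,3]:
  j=2: fails (none in [2,3])
  j=3: fails (none in [3,4])
No position in the window satisfies it → formula fails.

Does not hold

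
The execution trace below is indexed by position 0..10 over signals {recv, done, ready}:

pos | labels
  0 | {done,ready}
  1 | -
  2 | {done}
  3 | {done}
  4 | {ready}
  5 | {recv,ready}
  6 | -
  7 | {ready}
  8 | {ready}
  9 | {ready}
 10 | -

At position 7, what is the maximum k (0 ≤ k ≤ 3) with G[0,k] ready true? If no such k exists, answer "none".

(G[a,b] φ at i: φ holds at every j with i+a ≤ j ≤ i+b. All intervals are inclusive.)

2

ready must hold from j=7 onward; find where it first fails.
  j=7: holds
  j=8: holds
  j=9: holds
  j=10: fails
Holds on [7,9], so largest k = 2.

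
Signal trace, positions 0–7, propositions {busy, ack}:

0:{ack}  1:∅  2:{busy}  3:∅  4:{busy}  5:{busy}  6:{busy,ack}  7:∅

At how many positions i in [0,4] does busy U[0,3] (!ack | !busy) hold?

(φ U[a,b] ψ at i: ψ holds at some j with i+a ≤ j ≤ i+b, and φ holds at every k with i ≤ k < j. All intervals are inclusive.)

Evaluate at each i in [0,4]:
  i=0: ✓ (rhs at j=0)
  i=1: ✓ (rhs at j=1)
  i=2: ✓ (rhs at j=2)
  i=3: ✓ (rhs at j=3)
  i=4: ✓ (rhs at j=4)
Positions where it holds: {0, 1, 2, 3, 4} → 5.

5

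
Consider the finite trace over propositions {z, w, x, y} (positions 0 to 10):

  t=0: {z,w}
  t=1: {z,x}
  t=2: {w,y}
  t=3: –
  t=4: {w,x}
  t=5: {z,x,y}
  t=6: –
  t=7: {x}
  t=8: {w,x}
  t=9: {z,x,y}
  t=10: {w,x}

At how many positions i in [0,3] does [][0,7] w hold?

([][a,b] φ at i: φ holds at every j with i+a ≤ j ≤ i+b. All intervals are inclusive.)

Evaluate at each i in [0,3]:
  i=0: ✗ (fails at j=1)
  i=1: ✗ (fails at j=1)
  i=2: ✗ (fails at j=3)
  i=3: ✗ (fails at j=3)
Positions where it holds: {} → 0.

0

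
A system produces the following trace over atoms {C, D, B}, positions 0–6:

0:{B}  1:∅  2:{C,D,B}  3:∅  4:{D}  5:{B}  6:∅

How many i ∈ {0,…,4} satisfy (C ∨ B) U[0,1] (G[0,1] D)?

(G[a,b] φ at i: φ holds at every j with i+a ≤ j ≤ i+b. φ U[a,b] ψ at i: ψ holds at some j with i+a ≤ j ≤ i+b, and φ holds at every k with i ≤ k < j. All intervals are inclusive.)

0

Evaluate at each i in [0,4]:
  i=0: ✗ (no rhs in [0,1])
  i=1: ✗ (no rhs in [1,2])
  i=2: ✗ (no rhs in [2,3])
  i=3: ✗ (no rhs in [3,4])
  i=4: ✗ (no rhs in [4,5])
Positions where it holds: {} → 0.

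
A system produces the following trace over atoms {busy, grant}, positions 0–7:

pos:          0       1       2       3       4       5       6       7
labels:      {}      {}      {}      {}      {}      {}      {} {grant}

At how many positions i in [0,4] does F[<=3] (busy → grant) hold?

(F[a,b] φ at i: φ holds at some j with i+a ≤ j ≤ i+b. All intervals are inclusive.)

Evaluate at each i in [0,4]:
  i=0: ✓ (witness j=0)
  i=1: ✓ (witness j=1)
  i=2: ✓ (witness j=2)
  i=3: ✓ (witness j=3)
  i=4: ✓ (witness j=4)
Positions where it holds: {0, 1, 2, 3, 4} → 5.

5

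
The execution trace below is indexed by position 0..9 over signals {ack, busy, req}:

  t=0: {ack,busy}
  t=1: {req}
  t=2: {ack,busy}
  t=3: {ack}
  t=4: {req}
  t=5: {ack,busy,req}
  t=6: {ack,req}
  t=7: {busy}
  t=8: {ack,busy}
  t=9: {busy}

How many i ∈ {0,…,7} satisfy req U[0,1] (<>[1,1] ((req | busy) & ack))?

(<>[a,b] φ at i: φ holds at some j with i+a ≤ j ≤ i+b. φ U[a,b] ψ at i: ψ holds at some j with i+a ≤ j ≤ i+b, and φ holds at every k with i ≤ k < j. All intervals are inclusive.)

Evaluate at each i in [0,7]:
  i=0: ✗ (lhs fails at k=0 before rhs at j=1)
  i=1: ✓ (rhs at j=1)
  i=2: ✗ (no rhs in [2,3])
  i=3: ✗ (lhs fails at k=3 before rhs at j=4)
  i=4: ✓ (rhs at j=4)
  i=5: ✓ (rhs at j=5)
  i=6: ✓ (rhs at j=7; lhs holds on [6,6])
  i=7: ✓ (rhs at j=7)
Positions where it holds: {1, 4, 5, 6, 7} → 5.

5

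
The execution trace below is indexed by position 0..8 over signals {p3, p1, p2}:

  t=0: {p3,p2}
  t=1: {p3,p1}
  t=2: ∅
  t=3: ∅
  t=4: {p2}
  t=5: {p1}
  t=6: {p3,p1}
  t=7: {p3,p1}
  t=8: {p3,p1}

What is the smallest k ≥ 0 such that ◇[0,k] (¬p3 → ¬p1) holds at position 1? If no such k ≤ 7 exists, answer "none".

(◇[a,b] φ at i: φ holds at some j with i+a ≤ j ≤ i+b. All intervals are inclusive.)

Scan j = 1,2,… for (¬p3 → ¬p1):
  j=1: holds
First hit at j=1, so smallest k = 1-1 = 0.

0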